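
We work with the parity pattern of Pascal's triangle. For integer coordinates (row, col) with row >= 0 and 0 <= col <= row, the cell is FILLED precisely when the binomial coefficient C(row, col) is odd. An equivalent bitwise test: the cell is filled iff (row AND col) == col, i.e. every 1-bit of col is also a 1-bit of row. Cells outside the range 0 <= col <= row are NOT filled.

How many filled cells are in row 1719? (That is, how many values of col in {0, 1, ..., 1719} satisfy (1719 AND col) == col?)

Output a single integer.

1719 in binary = 11010110111
popcount(1719) = number of 1-bits in 11010110111 = 8
A col c satisfies (1719 AND c) == c iff every set bit of c is also set in 1719; each of the 8 set bits of 1719 can independently be on or off in c.
count = 2^8 = 256

Answer: 256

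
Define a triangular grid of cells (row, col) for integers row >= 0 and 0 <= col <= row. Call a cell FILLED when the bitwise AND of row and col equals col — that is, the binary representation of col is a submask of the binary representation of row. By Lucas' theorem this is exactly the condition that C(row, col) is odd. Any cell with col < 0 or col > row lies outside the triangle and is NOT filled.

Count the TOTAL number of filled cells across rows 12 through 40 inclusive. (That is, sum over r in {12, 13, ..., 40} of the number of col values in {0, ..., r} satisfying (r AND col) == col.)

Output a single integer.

r12=1100 pc2: +4 =4
r13=1101 pc3: +8 =12
r14=1110 pc3: +8 =20
r15=1111 pc4: +16 =36
r16=10000 pc1: +2 =38
r17=10001 pc2: +4 =42
r18=10010 pc2: +4 =46
r19=10011 pc3: +8 =54
r20=10100 pc2: +4 =58
r21=10101 pc3: +8 =66
r22=10110 pc3: +8 =74
r23=10111 pc4: +16 =90
r24=11000 pc2: +4 =94
r25=11001 pc3: +8 =102
r26=11010 pc3: +8 =110
r27=11011 pc4: +16 =126
r28=11100 pc3: +8 =134
r29=11101 pc4: +16 =150
r30=11110 pc4: +16 =166
r31=11111 pc5: +32 =198
r32=100000 pc1: +2 =200
r33=100001 pc2: +4 =204
r34=100010 pc2: +4 =208
r35=100011 pc3: +8 =216
r36=100100 pc2: +4 =220
r37=100101 pc3: +8 =228
r38=100110 pc3: +8 =236
r39=100111 pc4: +16 =252
r40=101000 pc2: +4 =256

Answer: 256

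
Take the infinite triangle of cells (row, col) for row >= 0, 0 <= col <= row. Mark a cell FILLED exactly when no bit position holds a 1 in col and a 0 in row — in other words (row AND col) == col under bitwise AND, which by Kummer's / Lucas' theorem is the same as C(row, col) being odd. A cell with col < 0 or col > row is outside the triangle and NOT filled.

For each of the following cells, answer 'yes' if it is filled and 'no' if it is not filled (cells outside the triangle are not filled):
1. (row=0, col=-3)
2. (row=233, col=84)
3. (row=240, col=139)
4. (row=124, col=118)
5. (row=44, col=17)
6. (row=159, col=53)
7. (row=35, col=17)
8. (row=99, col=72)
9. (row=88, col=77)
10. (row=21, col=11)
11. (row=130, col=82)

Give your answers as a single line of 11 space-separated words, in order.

(0,-3): col outside [0, 0] -> not filled
(233,84): row=0b11101001, col=0b1010100, row AND col = 0b1000000 = 64; 64 != 84 -> empty
(240,139): row=0b11110000, col=0b10001011, row AND col = 0b10000000 = 128; 128 != 139 -> empty
(124,118): row=0b1111100, col=0b1110110, row AND col = 0b1110100 = 116; 116 != 118 -> empty
(44,17): row=0b101100, col=0b10001, row AND col = 0b0 = 0; 0 != 17 -> empty
(159,53): row=0b10011111, col=0b110101, row AND col = 0b10101 = 21; 21 != 53 -> empty
(35,17): row=0b100011, col=0b10001, row AND col = 0b1 = 1; 1 != 17 -> empty
(99,72): row=0b1100011, col=0b1001000, row AND col = 0b1000000 = 64; 64 != 72 -> empty
(88,77): row=0b1011000, col=0b1001101, row AND col = 0b1001000 = 72; 72 != 77 -> empty
(21,11): row=0b10101, col=0b1011, row AND col = 0b1 = 1; 1 != 11 -> empty
(130,82): row=0b10000010, col=0b1010010, row AND col = 0b10 = 2; 2 != 82 -> empty

Answer: no no no no no no no no no no no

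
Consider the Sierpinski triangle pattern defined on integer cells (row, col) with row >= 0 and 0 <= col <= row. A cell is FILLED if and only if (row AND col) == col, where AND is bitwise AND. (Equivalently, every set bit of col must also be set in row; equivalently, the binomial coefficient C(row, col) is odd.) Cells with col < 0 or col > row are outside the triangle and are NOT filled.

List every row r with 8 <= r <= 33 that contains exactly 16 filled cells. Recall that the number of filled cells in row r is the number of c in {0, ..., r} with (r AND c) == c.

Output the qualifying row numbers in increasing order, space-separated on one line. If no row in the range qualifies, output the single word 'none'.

Row r has 2^popcount(r) filled cells, so we need popcount(r) = log2(16) = 4.
Scan r = 8..33 and keep those with exactly 4 one-bits:
r=8=1000 popcount=1 -> skip
r=9=1001 popcount=2 -> skip
r=10=1010 popcount=2 -> skip
r=11=1011 popcount=3 -> skip
r=12=1100 popcount=2 -> skip
r=13=1101 popcount=3 -> skip
r=14=1110 popcount=3 -> skip
r=15=1111 popcount=4 -> KEEP
r=16=10000 popcount=1 -> skip
r=17=10001 popcount=2 -> skip
r=18=10010 popcount=2 -> skip
r=19=10011 popcount=3 -> skip
r=20=10100 popcount=2 -> skip
r=21=10101 popcount=3 -> skip
r=22=10110 popcount=3 -> skip
r=23=10111 popcount=4 -> KEEP
r=24=11000 popcount=2 -> skip
r=25=11001 popcount=3 -> skip
r=26=11010 popcount=3 -> skip
r=27=11011 popcount=4 -> KEEP
r=28=11100 popcount=3 -> skip
r=29=11101 popcount=4 -> KEEP
r=30=11110 popcount=4 -> KEEP
r=31=11111 popcount=5 -> skip
r=32=100000 popcount=1 -> skip
r=33=100001 popcount=2 -> skip
Kept rows: 15 23 27 29 30

Answer: 15 23 27 29 30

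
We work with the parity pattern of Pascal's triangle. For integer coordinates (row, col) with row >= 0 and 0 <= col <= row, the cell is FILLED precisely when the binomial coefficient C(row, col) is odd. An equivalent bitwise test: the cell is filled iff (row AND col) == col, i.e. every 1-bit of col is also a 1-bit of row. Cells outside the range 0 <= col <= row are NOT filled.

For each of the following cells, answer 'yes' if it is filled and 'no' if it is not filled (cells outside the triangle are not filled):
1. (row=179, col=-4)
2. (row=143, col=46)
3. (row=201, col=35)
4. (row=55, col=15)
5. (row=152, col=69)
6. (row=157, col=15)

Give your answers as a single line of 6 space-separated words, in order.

(179,-4): col outside [0, 179] -> not filled
(143,46): row=0b10001111, col=0b101110, row AND col = 0b1110 = 14; 14 != 46 -> empty
(201,35): row=0b11001001, col=0b100011, row AND col = 0b1 = 1; 1 != 35 -> empty
(55,15): row=0b110111, col=0b1111, row AND col = 0b111 = 7; 7 != 15 -> empty
(152,69): row=0b10011000, col=0b1000101, row AND col = 0b0 = 0; 0 != 69 -> empty
(157,15): row=0b10011101, col=0b1111, row AND col = 0b1101 = 13; 13 != 15 -> empty

Answer: no no no no no no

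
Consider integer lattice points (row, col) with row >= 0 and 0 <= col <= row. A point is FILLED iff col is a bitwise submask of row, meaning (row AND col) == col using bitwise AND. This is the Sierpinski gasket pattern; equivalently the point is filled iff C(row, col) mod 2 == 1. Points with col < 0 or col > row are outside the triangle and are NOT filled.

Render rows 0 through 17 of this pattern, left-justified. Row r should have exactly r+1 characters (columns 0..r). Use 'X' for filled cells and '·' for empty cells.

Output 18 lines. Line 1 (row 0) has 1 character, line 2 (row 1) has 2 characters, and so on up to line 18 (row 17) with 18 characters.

Answer: X
XX
X·X
XXXX
X···X
XX··XX
X·X·X·X
XXXXXXXX
X·······X
XX······XX
X·X·····X·X
XXXX····XXXX
X···X···X···X
XX··XX··XX··XX
X·X·X·X·X·X·X·X
XXXXXXXXXXXXXXXX
X···············X
XX··············XX

Derivation:
r0=0: X
r1=1: XX
r2=10: X·X
r3=11: XXXX
r4=100: X···X
r5=101: XX··XX
r6=110: X·X·X·X
r7=111: XXXXXXXX
r8=1000: X·······X
r9=1001: XX······XX
r10=1010: X·X·····X·X
r11=1011: XXXX····XXXX
r12=1100: X···X···X···X
r13=1101: XX··XX··XX··XX
r14=1110: X·X·X·X·X·X·X·X
r15=1111: XXXXXXXXXXXXXXXX
r16=10000: X···············X
r17=10001: XX··············XX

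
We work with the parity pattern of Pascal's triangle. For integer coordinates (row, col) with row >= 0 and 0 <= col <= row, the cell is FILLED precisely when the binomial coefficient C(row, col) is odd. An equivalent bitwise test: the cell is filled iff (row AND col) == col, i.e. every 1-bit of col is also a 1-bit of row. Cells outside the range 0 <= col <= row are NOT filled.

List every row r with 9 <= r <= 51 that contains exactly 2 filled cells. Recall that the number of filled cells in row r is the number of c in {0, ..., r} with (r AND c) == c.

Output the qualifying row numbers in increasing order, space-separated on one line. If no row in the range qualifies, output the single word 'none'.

Answer: 16 32

Derivation:
Row r has 2^popcount(r) filled cells, so we need popcount(r) = log2(2) = 1.
Scan r = 9..51 and keep those with exactly 1 one-bits:
r=9=1001 popcount=2 -> skip
r=10=1010 popcount=2 -> skip
r=11=1011 popcount=3 -> skip
r=12=1100 popcount=2 -> skip
r=13=1101 popcount=3 -> skip
r=14=1110 popcount=3 -> skip
r=15=1111 popcount=4 -> skip
r=16=10000 popcount=1 -> KEEP
r=17=10001 popcount=2 -> skip
r=18=10010 popcount=2 -> skip
r=19=10011 popcount=3 -> skip
r=20=10100 popcount=2 -> skip
r=21=10101 popcount=3 -> skip
r=22=10110 popcount=3 -> skip
r=23=10111 popcount=4 -> skip
r=24=11000 popcount=2 -> skip
r=25=11001 popcount=3 -> skip
r=26=11010 popcount=3 -> skip
r=27=11011 popcount=4 -> skip
r=28=11100 popcount=3 -> skip
r=29=11101 popcount=4 -> skip
r=30=11110 popcount=4 -> skip
r=31=11111 popcount=5 -> skip
r=32=100000 popcount=1 -> KEEP
r=33=100001 popcount=2 -> skip
r=34=100010 popcount=2 -> skip
r=35=100011 popcount=3 -> skip
r=36=100100 popcount=2 -> skip
r=37=100101 popcount=3 -> skip
r=38=100110 popcount=3 -> skip
r=39=100111 popcount=4 -> skip
r=40=101000 popcount=2 -> skip
r=41=101001 popcount=3 -> skip
r=42=101010 popcount=3 -> skip
r=43=101011 popcount=4 -> skip
r=44=101100 popcount=3 -> skip
r=45=101101 popcount=4 -> skip
r=46=101110 popcount=4 -> skip
r=47=101111 popcount=5 -> skip
r=48=110000 popcount=2 -> skip
r=49=110001 popcount=3 -> skip
r=50=110010 popcount=3 -> skip
r=51=110011 popcount=4 -> skip
Kept rows: 16 32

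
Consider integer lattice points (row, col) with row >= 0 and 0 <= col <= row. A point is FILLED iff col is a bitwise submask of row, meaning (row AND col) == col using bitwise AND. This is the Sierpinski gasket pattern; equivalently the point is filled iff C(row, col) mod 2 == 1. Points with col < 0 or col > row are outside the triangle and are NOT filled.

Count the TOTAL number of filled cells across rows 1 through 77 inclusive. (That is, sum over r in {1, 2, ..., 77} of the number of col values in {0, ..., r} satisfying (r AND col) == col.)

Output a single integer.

r1=1 pc1: +2 =2
r2=10 pc1: +2 =4
r3=11 pc2: +4 =8
r4=100 pc1: +2 =10
r5=101 pc2: +4 =14
r6=110 pc2: +4 =18
r7=111 pc3: +8 =26
r8=1000 pc1: +2 =28
r9=1001 pc2: +4 =32
r10=1010 pc2: +4 =36
r11=1011 pc3: +8 =44
r12=1100 pc2: +4 =48
r13=1101 pc3: +8 =56
r14=1110 pc3: +8 =64
r15=1111 pc4: +16 =80
r16=10000 pc1: +2 =82
r17=10001 pc2: +4 =86
r18=10010 pc2: +4 =90
r19=10011 pc3: +8 =98
r20=10100 pc2: +4 =102
r21=10101 pc3: +8 =110
r22=10110 pc3: +8 =118
r23=10111 pc4: +16 =134
r24=11000 pc2: +4 =138
r25=11001 pc3: +8 =146
r26=11010 pc3: +8 =154
r27=11011 pc4: +16 =170
r28=11100 pc3: +8 =178
r29=11101 pc4: +16 =194
r30=11110 pc4: +16 =210
r31=11111 pc5: +32 =242
r32=100000 pc1: +2 =244
r33=100001 pc2: +4 =248
r34=100010 pc2: +4 =252
r35=100011 pc3: +8 =260
r36=100100 pc2: +4 =264
r37=100101 pc3: +8 =272
r38=100110 pc3: +8 =280
r39=100111 pc4: +16 =296
r40=101000 pc2: +4 =300
r41=101001 pc3: +8 =308
r42=101010 pc3: +8 =316
r43=101011 pc4: +16 =332
r44=101100 pc3: +8 =340
r45=101101 pc4: +16 =356
r46=101110 pc4: +16 =372
r47=101111 pc5: +32 =404
r48=110000 pc2: +4 =408
r49=110001 pc3: +8 =416
r50=110010 pc3: +8 =424
r51=110011 pc4: +16 =440
r52=110100 pc3: +8 =448
r53=110101 pc4: +16 =464
r54=110110 pc4: +16 =480
r55=110111 pc5: +32 =512
r56=111000 pc3: +8 =520
r57=111001 pc4: +16 =536
r58=111010 pc4: +16 =552
r59=111011 pc5: +32 =584
r60=111100 pc4: +16 =600
r61=111101 pc5: +32 =632
r62=111110 pc5: +32 =664
r63=111111 pc6: +64 =728
r64=1000000 pc1: +2 =730
r65=1000001 pc2: +4 =734
r66=1000010 pc2: +4 =738
r67=1000011 pc3: +8 =746
r68=1000100 pc2: +4 =750
r69=1000101 pc3: +8 =758
r70=1000110 pc3: +8 =766
r71=1000111 pc4: +16 =782
r72=1001000 pc2: +4 =786
r73=1001001 pc3: +8 =794
r74=1001010 pc3: +8 =802
r75=1001011 pc4: +16 =818
r76=1001100 pc3: +8 =826
r77=1001101 pc4: +16 =842

Answer: 842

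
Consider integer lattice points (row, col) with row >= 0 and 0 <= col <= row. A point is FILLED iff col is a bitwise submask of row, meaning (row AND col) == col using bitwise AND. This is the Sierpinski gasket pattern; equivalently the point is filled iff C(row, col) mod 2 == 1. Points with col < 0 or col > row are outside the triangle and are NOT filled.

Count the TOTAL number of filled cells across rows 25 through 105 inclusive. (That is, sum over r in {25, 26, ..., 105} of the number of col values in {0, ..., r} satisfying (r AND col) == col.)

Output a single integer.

r25=11001 pc3: +8 =8
r26=11010 pc3: +8 =16
r27=11011 pc4: +16 =32
r28=11100 pc3: +8 =40
r29=11101 pc4: +16 =56
r30=11110 pc4: +16 =72
r31=11111 pc5: +32 =104
r32=100000 pc1: +2 =106
r33=100001 pc2: +4 =110
r34=100010 pc2: +4 =114
r35=100011 pc3: +8 =122
r36=100100 pc2: +4 =126
r37=100101 pc3: +8 =134
r38=100110 pc3: +8 =142
r39=100111 pc4: +16 =158
r40=101000 pc2: +4 =162
r41=101001 pc3: +8 =170
r42=101010 pc3: +8 =178
r43=101011 pc4: +16 =194
r44=101100 pc3: +8 =202
r45=101101 pc4: +16 =218
r46=101110 pc4: +16 =234
r47=101111 pc5: +32 =266
r48=110000 pc2: +4 =270
r49=110001 pc3: +8 =278
r50=110010 pc3: +8 =286
r51=110011 pc4: +16 =302
r52=110100 pc3: +8 =310
r53=110101 pc4: +16 =326
r54=110110 pc4: +16 =342
r55=110111 pc5: +32 =374
r56=111000 pc3: +8 =382
r57=111001 pc4: +16 =398
r58=111010 pc4: +16 =414
r59=111011 pc5: +32 =446
r60=111100 pc4: +16 =462
r61=111101 pc5: +32 =494
r62=111110 pc5: +32 =526
r63=111111 pc6: +64 =590
r64=1000000 pc1: +2 =592
r65=1000001 pc2: +4 =596
r66=1000010 pc2: +4 =600
r67=1000011 pc3: +8 =608
r68=1000100 pc2: +4 =612
r69=1000101 pc3: +8 =620
r70=1000110 pc3: +8 =628
r71=1000111 pc4: +16 =644
r72=1001000 pc2: +4 =648
r73=1001001 pc3: +8 =656
r74=1001010 pc3: +8 =664
r75=1001011 pc4: +16 =680
r76=1001100 pc3: +8 =688
r77=1001101 pc4: +16 =704
r78=1001110 pc4: +16 =720
r79=1001111 pc5: +32 =752
r80=1010000 pc2: +4 =756
r81=1010001 pc3: +8 =764
r82=1010010 pc3: +8 =772
r83=1010011 pc4: +16 =788
r84=1010100 pc3: +8 =796
r85=1010101 pc4: +16 =812
r86=1010110 pc4: +16 =828
r87=1010111 pc5: +32 =860
r88=1011000 pc3: +8 =868
r89=1011001 pc4: +16 =884
r90=1011010 pc4: +16 =900
r91=1011011 pc5: +32 =932
r92=1011100 pc4: +16 =948
r93=1011101 pc5: +32 =980
r94=1011110 pc5: +32 =1012
r95=1011111 pc6: +64 =1076
r96=1100000 pc2: +4 =1080
r97=1100001 pc3: +8 =1088
r98=1100010 pc3: +8 =1096
r99=1100011 pc4: +16 =1112
r100=1100100 pc3: +8 =1120
r101=1100101 pc4: +16 =1136
r102=1100110 pc4: +16 =1152
r103=1100111 pc5: +32 =1184
r104=1101000 pc3: +8 =1192
r105=1101001 pc4: +16 =1208

Answer: 1208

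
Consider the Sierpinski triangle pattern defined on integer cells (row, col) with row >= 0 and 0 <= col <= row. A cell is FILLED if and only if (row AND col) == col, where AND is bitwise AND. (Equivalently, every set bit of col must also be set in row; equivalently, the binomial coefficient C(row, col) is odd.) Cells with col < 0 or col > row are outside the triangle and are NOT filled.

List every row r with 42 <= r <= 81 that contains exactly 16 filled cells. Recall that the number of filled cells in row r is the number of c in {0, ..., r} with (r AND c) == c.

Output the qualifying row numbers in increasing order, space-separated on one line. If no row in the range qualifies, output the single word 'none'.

Row r has 2^popcount(r) filled cells, so we need popcount(r) = log2(16) = 4.
Scan r = 42..81 and keep those with exactly 4 one-bits:
r=42=101010 popcount=3 -> skip
r=43=101011 popcount=4 -> KEEP
r=44=101100 popcount=3 -> skip
r=45=101101 popcount=4 -> KEEP
r=46=101110 popcount=4 -> KEEP
r=47=101111 popcount=5 -> skip
r=48=110000 popcount=2 -> skip
r=49=110001 popcount=3 -> skip
r=50=110010 popcount=3 -> skip
r=51=110011 popcount=4 -> KEEP
r=52=110100 popcount=3 -> skip
r=53=110101 popcount=4 -> KEEP
r=54=110110 popcount=4 -> KEEP
r=55=110111 popcount=5 -> skip
r=56=111000 popcount=3 -> skip
r=57=111001 popcount=4 -> KEEP
r=58=111010 popcount=4 -> KEEP
r=59=111011 popcount=5 -> skip
r=60=111100 popcount=4 -> KEEP
r=61=111101 popcount=5 -> skip
r=62=111110 popcount=5 -> skip
r=63=111111 popcount=6 -> skip
r=64=1000000 popcount=1 -> skip
r=65=1000001 popcount=2 -> skip
r=66=1000010 popcount=2 -> skip
r=67=1000011 popcount=3 -> skip
r=68=1000100 popcount=2 -> skip
r=69=1000101 popcount=3 -> skip
r=70=1000110 popcount=3 -> skip
r=71=1000111 popcount=4 -> KEEP
r=72=1001000 popcount=2 -> skip
r=73=1001001 popcount=3 -> skip
r=74=1001010 popcount=3 -> skip
r=75=1001011 popcount=4 -> KEEP
r=76=1001100 popcount=3 -> skip
r=77=1001101 popcount=4 -> KEEP
r=78=1001110 popcount=4 -> KEEP
r=79=1001111 popcount=5 -> skip
r=80=1010000 popcount=2 -> skip
r=81=1010001 popcount=3 -> skip
Kept rows: 43 45 46 51 53 54 57 58 60 71 75 77 78

Answer: 43 45 46 51 53 54 57 58 60 71 75 77 78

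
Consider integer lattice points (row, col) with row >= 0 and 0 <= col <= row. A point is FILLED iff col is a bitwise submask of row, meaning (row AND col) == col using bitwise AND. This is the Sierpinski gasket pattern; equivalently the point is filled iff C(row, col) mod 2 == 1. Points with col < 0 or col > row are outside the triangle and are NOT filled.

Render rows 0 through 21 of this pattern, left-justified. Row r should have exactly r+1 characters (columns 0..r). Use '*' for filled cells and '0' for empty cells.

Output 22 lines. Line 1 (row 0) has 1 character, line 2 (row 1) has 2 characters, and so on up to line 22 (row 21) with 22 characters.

Answer: *
**
*0*
****
*000*
**00**
*0*0*0*
********
*0000000*
**000000**
*0*00000*0*
****0000****
*000*000*000*
**00**00**00**
*0*0*0*0*0*0*0*
****************
*000000000000000*
**00000000000000**
*0*0000000000000*0*
****000000000000****
*000*00000000000*000*
**00**0000000000**00**

Derivation:
r0=0: *
r1=1: **
r2=10: *0*
r3=11: ****
r4=100: *000*
r5=101: **00**
r6=110: *0*0*0*
r7=111: ********
r8=1000: *0000000*
r9=1001: **000000**
r10=1010: *0*00000*0*
r11=1011: ****0000****
r12=1100: *000*000*000*
r13=1101: **00**00**00**
r14=1110: *0*0*0*0*0*0*0*
r15=1111: ****************
r16=10000: *000000000000000*
r17=10001: **00000000000000**
r18=10010: *0*0000000000000*0*
r19=10011: ****000000000000****
r20=10100: *000*00000000000*000*
r21=10101: **00**0000000000**00**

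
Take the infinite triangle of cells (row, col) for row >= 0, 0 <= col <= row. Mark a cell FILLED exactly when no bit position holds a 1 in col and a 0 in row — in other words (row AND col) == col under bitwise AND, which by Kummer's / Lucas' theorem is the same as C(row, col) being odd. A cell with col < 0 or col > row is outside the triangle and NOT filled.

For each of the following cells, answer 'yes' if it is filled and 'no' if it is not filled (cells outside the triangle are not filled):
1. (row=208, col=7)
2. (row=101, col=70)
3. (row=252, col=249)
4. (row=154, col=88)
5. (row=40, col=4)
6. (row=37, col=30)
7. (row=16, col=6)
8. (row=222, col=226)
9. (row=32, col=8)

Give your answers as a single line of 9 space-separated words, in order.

Answer: no no no no no no no no no

Derivation:
(208,7): row=0b11010000, col=0b111, row AND col = 0b0 = 0; 0 != 7 -> empty
(101,70): row=0b1100101, col=0b1000110, row AND col = 0b1000100 = 68; 68 != 70 -> empty
(252,249): row=0b11111100, col=0b11111001, row AND col = 0b11111000 = 248; 248 != 249 -> empty
(154,88): row=0b10011010, col=0b1011000, row AND col = 0b11000 = 24; 24 != 88 -> empty
(40,4): row=0b101000, col=0b100, row AND col = 0b0 = 0; 0 != 4 -> empty
(37,30): row=0b100101, col=0b11110, row AND col = 0b100 = 4; 4 != 30 -> empty
(16,6): row=0b10000, col=0b110, row AND col = 0b0 = 0; 0 != 6 -> empty
(222,226): col outside [0, 222] -> not filled
(32,8): row=0b100000, col=0b1000, row AND col = 0b0 = 0; 0 != 8 -> empty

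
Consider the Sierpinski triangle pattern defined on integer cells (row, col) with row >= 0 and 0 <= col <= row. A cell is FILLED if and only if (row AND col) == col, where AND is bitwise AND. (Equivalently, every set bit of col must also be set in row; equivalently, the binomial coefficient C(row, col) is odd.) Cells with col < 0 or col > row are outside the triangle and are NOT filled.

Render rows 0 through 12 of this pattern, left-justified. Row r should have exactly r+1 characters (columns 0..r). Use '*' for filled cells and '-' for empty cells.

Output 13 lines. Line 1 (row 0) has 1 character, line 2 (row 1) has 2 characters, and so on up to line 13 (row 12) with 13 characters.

Answer: *
**
*-*
****
*---*
**--**
*-*-*-*
********
*-------*
**------**
*-*-----*-*
****----****
*---*---*---*

Derivation:
r0=0: *
r1=1: **
r2=10: *-*
r3=11: ****
r4=100: *---*
r5=101: **--**
r6=110: *-*-*-*
r7=111: ********
r8=1000: *-------*
r9=1001: **------**
r10=1010: *-*-----*-*
r11=1011: ****----****
r12=1100: *---*---*---*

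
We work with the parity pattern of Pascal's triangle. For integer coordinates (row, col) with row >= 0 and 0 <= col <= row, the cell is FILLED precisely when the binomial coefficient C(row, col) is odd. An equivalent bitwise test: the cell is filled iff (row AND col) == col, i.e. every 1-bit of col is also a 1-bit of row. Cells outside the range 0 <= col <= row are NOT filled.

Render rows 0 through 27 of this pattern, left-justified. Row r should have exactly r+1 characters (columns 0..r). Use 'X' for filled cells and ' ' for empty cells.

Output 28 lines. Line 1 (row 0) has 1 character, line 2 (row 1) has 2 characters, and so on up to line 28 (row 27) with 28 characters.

Answer: X
XX
X X
XXXX
X   X
XX  XX
X X X X
XXXXXXXX
X       X
XX      XX
X X     X X
XXXX    XXXX
X   X   X   X
XX  XX  XX  XX
X X X X X X X X
XXXXXXXXXXXXXXXX
X               X
XX              XX
X X             X X
XXXX            XXXX
X   X           X   X
XX  XX          XX  XX
X X X X         X X X X
XXXXXXXX        XXXXXXXX
X       X       X       X
XX      XX      XX      XX
X X     X X     X X     X X
XXXX    XXXX    XXXX    XXXX

Derivation:
r0=0: X
r1=1: XX
r2=10: X X
r3=11: XXXX
r4=100: X   X
r5=101: XX  XX
r6=110: X X X X
r7=111: XXXXXXXX
r8=1000: X       X
r9=1001: XX      XX
r10=1010: X X     X X
r11=1011: XXXX    XXXX
r12=1100: X   X   X   X
r13=1101: XX  XX  XX  XX
r14=1110: X X X X X X X X
r15=1111: XXXXXXXXXXXXXXXX
r16=10000: X               X
r17=10001: XX              XX
r18=10010: X X             X X
r19=10011: XXXX            XXXX
r20=10100: X   X           X   X
r21=10101: XX  XX          XX  XX
r22=10110: X X X X         X X X X
r23=10111: XXXXXXXX        XXXXXXXX
r24=11000: X       X       X       X
r25=11001: XX      XX      XX      XX
r26=11010: X X     X X     X X     X X
r27=11011: XXXX    XXXX    XXXX    XXXX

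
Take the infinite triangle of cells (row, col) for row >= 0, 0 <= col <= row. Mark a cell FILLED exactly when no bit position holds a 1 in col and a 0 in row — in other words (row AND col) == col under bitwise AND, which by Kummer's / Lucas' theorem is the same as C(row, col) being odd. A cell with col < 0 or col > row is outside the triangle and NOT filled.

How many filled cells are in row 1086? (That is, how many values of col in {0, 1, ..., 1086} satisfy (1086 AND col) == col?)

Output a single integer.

1086 in binary = 10000111110
popcount(1086) = number of 1-bits in 10000111110 = 6
A col c satisfies (1086 AND c) == c iff every set bit of c is also set in 1086; each of the 6 set bits of 1086 can independently be on or off in c.
count = 2^6 = 64

Answer: 64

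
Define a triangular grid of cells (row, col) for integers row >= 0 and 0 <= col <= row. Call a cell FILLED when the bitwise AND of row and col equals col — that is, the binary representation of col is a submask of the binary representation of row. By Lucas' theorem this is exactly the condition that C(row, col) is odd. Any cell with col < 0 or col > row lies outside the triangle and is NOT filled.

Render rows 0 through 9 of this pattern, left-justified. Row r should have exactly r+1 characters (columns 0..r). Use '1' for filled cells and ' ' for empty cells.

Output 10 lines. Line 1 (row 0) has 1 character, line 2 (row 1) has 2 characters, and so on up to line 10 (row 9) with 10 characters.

Answer: 1
11
1 1
1111
1   1
11  11
1 1 1 1
11111111
1       1
11      11

Derivation:
r0=0: 1
r1=1: 11
r2=10: 1 1
r3=11: 1111
r4=100: 1   1
r5=101: 11  11
r6=110: 1 1 1 1
r7=111: 11111111
r8=1000: 1       1
r9=1001: 11      11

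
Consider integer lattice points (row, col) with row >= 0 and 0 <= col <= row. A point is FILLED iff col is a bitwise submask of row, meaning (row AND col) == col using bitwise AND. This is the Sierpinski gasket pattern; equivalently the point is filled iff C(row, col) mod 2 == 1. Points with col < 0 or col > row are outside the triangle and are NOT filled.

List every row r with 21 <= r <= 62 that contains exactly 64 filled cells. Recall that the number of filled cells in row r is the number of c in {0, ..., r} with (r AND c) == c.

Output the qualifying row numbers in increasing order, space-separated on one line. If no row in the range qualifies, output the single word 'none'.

Answer: none

Derivation:
Row r has 2^popcount(r) filled cells, so we need popcount(r) = log2(64) = 6.
Scan r = 21..62 and keep those with exactly 6 one-bits:
r=21=10101 popcount=3 -> skip
r=22=10110 popcount=3 -> skip
r=23=10111 popcount=4 -> skip
r=24=11000 popcount=2 -> skip
r=25=11001 popcount=3 -> skip
r=26=11010 popcount=3 -> skip
r=27=11011 popcount=4 -> skip
r=28=11100 popcount=3 -> skip
r=29=11101 popcount=4 -> skip
r=30=11110 popcount=4 -> skip
r=31=11111 popcount=5 -> skip
r=32=100000 popcount=1 -> skip
r=33=100001 popcount=2 -> skip
r=34=100010 popcount=2 -> skip
r=35=100011 popcount=3 -> skip
r=36=100100 popcount=2 -> skip
r=37=100101 popcount=3 -> skip
r=38=100110 popcount=3 -> skip
r=39=100111 popcount=4 -> skip
r=40=101000 popcount=2 -> skip
r=41=101001 popcount=3 -> skip
r=42=101010 popcount=3 -> skip
r=43=101011 popcount=4 -> skip
r=44=101100 popcount=3 -> skip
r=45=101101 popcount=4 -> skip
r=46=101110 popcount=4 -> skip
r=47=101111 popcount=5 -> skip
r=48=110000 popcount=2 -> skip
r=49=110001 popcount=3 -> skip
r=50=110010 popcount=3 -> skip
r=51=110011 popcount=4 -> skip
r=52=110100 popcount=3 -> skip
r=53=110101 popcount=4 -> skip
r=54=110110 popcount=4 -> skip
r=55=110111 popcount=5 -> skip
r=56=111000 popcount=3 -> skip
r=57=111001 popcount=4 -> skip
r=58=111010 popcount=4 -> skip
r=59=111011 popcount=5 -> skip
r=60=111100 popcount=4 -> skip
r=61=111101 popcount=5 -> skip
r=62=111110 popcount=5 -> skip
Kept rows: none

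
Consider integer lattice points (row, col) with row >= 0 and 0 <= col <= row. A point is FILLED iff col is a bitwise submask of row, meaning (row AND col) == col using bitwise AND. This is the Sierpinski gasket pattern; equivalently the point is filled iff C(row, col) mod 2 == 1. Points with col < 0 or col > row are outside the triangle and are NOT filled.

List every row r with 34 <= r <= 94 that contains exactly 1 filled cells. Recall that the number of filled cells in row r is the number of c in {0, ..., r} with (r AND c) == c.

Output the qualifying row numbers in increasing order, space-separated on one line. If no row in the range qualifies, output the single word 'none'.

Row r has 2^popcount(r) filled cells, so we need popcount(r) = log2(1) = 0.
Scan r = 34..94 and keep those with exactly 0 one-bits:
r=34=100010 popcount=2 -> skip
r=35=100011 popcount=3 -> skip
r=36=100100 popcount=2 -> skip
r=37=100101 popcount=3 -> skip
r=38=100110 popcount=3 -> skip
r=39=100111 popcount=4 -> skip
r=40=101000 popcount=2 -> skip
r=41=101001 popcount=3 -> skip
r=42=101010 popcount=3 -> skip
r=43=101011 popcount=4 -> skip
r=44=101100 popcount=3 -> skip
r=45=101101 popcount=4 -> skip
r=46=101110 popcount=4 -> skip
r=47=101111 popcount=5 -> skip
r=48=110000 popcount=2 -> skip
r=49=110001 popcount=3 -> skip
r=50=110010 popcount=3 -> skip
r=51=110011 popcount=4 -> skip
r=52=110100 popcount=3 -> skip
r=53=110101 popcount=4 -> skip
r=54=110110 popcount=4 -> skip
r=55=110111 popcount=5 -> skip
r=56=111000 popcount=3 -> skip
r=57=111001 popcount=4 -> skip
r=58=111010 popcount=4 -> skip
r=59=111011 popcount=5 -> skip
r=60=111100 popcount=4 -> skip
r=61=111101 popcount=5 -> skip
r=62=111110 popcount=5 -> skip
r=63=111111 popcount=6 -> skip
r=64=1000000 popcount=1 -> skip
r=65=1000001 popcount=2 -> skip
r=66=1000010 popcount=2 -> skip
r=67=1000011 popcount=3 -> skip
r=68=1000100 popcount=2 -> skip
r=69=1000101 popcount=3 -> skip
r=70=1000110 popcount=3 -> skip
r=71=1000111 popcount=4 -> skip
r=72=1001000 popcount=2 -> skip
r=73=1001001 popcount=3 -> skip
r=74=1001010 popcount=3 -> skip
r=75=1001011 popcount=4 -> skip
r=76=1001100 popcount=3 -> skip
r=77=1001101 popcount=4 -> skip
r=78=1001110 popcount=4 -> skip
r=79=1001111 popcount=5 -> skip
r=80=1010000 popcount=2 -> skip
r=81=1010001 popcount=3 -> skip
r=82=1010010 popcount=3 -> skip
r=83=1010011 popcount=4 -> skip
r=84=1010100 popcount=3 -> skip
r=85=1010101 popcount=4 -> skip
r=86=1010110 popcount=4 -> skip
r=87=1010111 popcount=5 -> skip
r=88=1011000 popcount=3 -> skip
r=89=1011001 popcount=4 -> skip
r=90=1011010 popcount=4 -> skip
r=91=1011011 popcount=5 -> skip
r=92=1011100 popcount=4 -> skip
r=93=1011101 popcount=5 -> skip
r=94=1011110 popcount=5 -> skip
Kept rows: none

Answer: none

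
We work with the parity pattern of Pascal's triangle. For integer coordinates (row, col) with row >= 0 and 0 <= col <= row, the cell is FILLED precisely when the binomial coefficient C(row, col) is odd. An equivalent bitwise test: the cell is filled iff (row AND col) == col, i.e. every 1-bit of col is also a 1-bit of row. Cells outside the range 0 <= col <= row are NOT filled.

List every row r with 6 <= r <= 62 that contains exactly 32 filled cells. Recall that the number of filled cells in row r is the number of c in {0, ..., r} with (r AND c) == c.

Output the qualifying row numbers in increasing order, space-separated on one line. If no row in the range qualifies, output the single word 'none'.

Answer: 31 47 55 59 61 62

Derivation:
Row r has 2^popcount(r) filled cells, so we need popcount(r) = log2(32) = 5.
Scan r = 6..62 and keep those with exactly 5 one-bits:
r=6=110 popcount=2 -> skip
r=7=111 popcount=3 -> skip
r=8=1000 popcount=1 -> skip
r=9=1001 popcount=2 -> skip
r=10=1010 popcount=2 -> skip
r=11=1011 popcount=3 -> skip
r=12=1100 popcount=2 -> skip
r=13=1101 popcount=3 -> skip
r=14=1110 popcount=3 -> skip
r=15=1111 popcount=4 -> skip
r=16=10000 popcount=1 -> skip
r=17=10001 popcount=2 -> skip
r=18=10010 popcount=2 -> skip
r=19=10011 popcount=3 -> skip
r=20=10100 popcount=2 -> skip
r=21=10101 popcount=3 -> skip
r=22=10110 popcount=3 -> skip
r=23=10111 popcount=4 -> skip
r=24=11000 popcount=2 -> skip
r=25=11001 popcount=3 -> skip
r=26=11010 popcount=3 -> skip
r=27=11011 popcount=4 -> skip
r=28=11100 popcount=3 -> skip
r=29=11101 popcount=4 -> skip
r=30=11110 popcount=4 -> skip
r=31=11111 popcount=5 -> KEEP
r=32=100000 popcount=1 -> skip
r=33=100001 popcount=2 -> skip
r=34=100010 popcount=2 -> skip
r=35=100011 popcount=3 -> skip
r=36=100100 popcount=2 -> skip
r=37=100101 popcount=3 -> skip
r=38=100110 popcount=3 -> skip
r=39=100111 popcount=4 -> skip
r=40=101000 popcount=2 -> skip
r=41=101001 popcount=3 -> skip
r=42=101010 popcount=3 -> skip
r=43=101011 popcount=4 -> skip
r=44=101100 popcount=3 -> skip
r=45=101101 popcount=4 -> skip
r=46=101110 popcount=4 -> skip
r=47=101111 popcount=5 -> KEEP
r=48=110000 popcount=2 -> skip
r=49=110001 popcount=3 -> skip
r=50=110010 popcount=3 -> skip
r=51=110011 popcount=4 -> skip
r=52=110100 popcount=3 -> skip
r=53=110101 popcount=4 -> skip
r=54=110110 popcount=4 -> skip
r=55=110111 popcount=5 -> KEEP
r=56=111000 popcount=3 -> skip
r=57=111001 popcount=4 -> skip
r=58=111010 popcount=4 -> skip
r=59=111011 popcount=5 -> KEEP
r=60=111100 popcount=4 -> skip
r=61=111101 popcount=5 -> KEEP
r=62=111110 popcount=5 -> KEEP
Kept rows: 31 47 55 59 61 62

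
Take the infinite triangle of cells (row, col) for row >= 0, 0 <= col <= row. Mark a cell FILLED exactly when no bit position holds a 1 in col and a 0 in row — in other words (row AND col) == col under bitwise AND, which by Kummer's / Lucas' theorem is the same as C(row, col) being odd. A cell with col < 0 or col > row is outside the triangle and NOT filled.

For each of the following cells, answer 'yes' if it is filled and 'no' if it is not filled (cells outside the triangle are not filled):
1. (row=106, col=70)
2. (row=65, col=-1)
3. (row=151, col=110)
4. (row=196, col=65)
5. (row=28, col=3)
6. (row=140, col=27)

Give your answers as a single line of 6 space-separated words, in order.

Answer: no no no no no no

Derivation:
(106,70): row=0b1101010, col=0b1000110, row AND col = 0b1000010 = 66; 66 != 70 -> empty
(65,-1): col outside [0, 65] -> not filled
(151,110): row=0b10010111, col=0b1101110, row AND col = 0b110 = 6; 6 != 110 -> empty
(196,65): row=0b11000100, col=0b1000001, row AND col = 0b1000000 = 64; 64 != 65 -> empty
(28,3): row=0b11100, col=0b11, row AND col = 0b0 = 0; 0 != 3 -> empty
(140,27): row=0b10001100, col=0b11011, row AND col = 0b1000 = 8; 8 != 27 -> empty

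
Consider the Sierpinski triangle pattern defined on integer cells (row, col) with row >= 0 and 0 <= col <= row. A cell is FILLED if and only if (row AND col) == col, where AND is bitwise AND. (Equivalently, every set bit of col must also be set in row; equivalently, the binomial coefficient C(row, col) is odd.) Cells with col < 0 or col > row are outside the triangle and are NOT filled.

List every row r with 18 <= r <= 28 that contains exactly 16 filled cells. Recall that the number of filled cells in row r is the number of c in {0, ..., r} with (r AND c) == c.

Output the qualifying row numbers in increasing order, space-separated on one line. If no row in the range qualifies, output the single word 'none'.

Answer: 23 27

Derivation:
Row r has 2^popcount(r) filled cells, so we need popcount(r) = log2(16) = 4.
Scan r = 18..28 and keep those with exactly 4 one-bits:
r=18=10010 popcount=2 -> skip
r=19=10011 popcount=3 -> skip
r=20=10100 popcount=2 -> skip
r=21=10101 popcount=3 -> skip
r=22=10110 popcount=3 -> skip
r=23=10111 popcount=4 -> KEEP
r=24=11000 popcount=2 -> skip
r=25=11001 popcount=3 -> skip
r=26=11010 popcount=3 -> skip
r=27=11011 popcount=4 -> KEEP
r=28=11100 popcount=3 -> skip
Kept rows: 23 27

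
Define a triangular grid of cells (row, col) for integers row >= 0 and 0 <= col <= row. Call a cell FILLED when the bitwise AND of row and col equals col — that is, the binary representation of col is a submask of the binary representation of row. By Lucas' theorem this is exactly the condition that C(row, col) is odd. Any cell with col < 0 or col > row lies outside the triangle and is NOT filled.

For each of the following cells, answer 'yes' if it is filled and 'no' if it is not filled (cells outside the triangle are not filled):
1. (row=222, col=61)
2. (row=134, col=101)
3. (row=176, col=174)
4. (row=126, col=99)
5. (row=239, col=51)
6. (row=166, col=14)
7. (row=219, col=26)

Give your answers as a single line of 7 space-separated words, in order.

Answer: no no no no no no yes

Derivation:
(222,61): row=0b11011110, col=0b111101, row AND col = 0b11100 = 28; 28 != 61 -> empty
(134,101): row=0b10000110, col=0b1100101, row AND col = 0b100 = 4; 4 != 101 -> empty
(176,174): row=0b10110000, col=0b10101110, row AND col = 0b10100000 = 160; 160 != 174 -> empty
(126,99): row=0b1111110, col=0b1100011, row AND col = 0b1100010 = 98; 98 != 99 -> empty
(239,51): row=0b11101111, col=0b110011, row AND col = 0b100011 = 35; 35 != 51 -> empty
(166,14): row=0b10100110, col=0b1110, row AND col = 0b110 = 6; 6 != 14 -> empty
(219,26): row=0b11011011, col=0b11010, row AND col = 0b11010 = 26; 26 == 26 -> filled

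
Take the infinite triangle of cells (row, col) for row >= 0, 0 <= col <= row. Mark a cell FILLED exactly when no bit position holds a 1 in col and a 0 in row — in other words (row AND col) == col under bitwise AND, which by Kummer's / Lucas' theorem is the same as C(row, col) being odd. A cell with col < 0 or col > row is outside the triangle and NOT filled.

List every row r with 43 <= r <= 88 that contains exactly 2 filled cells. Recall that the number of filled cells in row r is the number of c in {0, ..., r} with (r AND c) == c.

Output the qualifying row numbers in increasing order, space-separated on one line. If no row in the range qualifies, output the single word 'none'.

Row r has 2^popcount(r) filled cells, so we need popcount(r) = log2(2) = 1.
Scan r = 43..88 and keep those with exactly 1 one-bits:
r=43=101011 popcount=4 -> skip
r=44=101100 popcount=3 -> skip
r=45=101101 popcount=4 -> skip
r=46=101110 popcount=4 -> skip
r=47=101111 popcount=5 -> skip
r=48=110000 popcount=2 -> skip
r=49=110001 popcount=3 -> skip
r=50=110010 popcount=3 -> skip
r=51=110011 popcount=4 -> skip
r=52=110100 popcount=3 -> skip
r=53=110101 popcount=4 -> skip
r=54=110110 popcount=4 -> skip
r=55=110111 popcount=5 -> skip
r=56=111000 popcount=3 -> skip
r=57=111001 popcount=4 -> skip
r=58=111010 popcount=4 -> skip
r=59=111011 popcount=5 -> skip
r=60=111100 popcount=4 -> skip
r=61=111101 popcount=5 -> skip
r=62=111110 popcount=5 -> skip
r=63=111111 popcount=6 -> skip
r=64=1000000 popcount=1 -> KEEP
r=65=1000001 popcount=2 -> skip
r=66=1000010 popcount=2 -> skip
r=67=1000011 popcount=3 -> skip
r=68=1000100 popcount=2 -> skip
r=69=1000101 popcount=3 -> skip
r=70=1000110 popcount=3 -> skip
r=71=1000111 popcount=4 -> skip
r=72=1001000 popcount=2 -> skip
r=73=1001001 popcount=3 -> skip
r=74=1001010 popcount=3 -> skip
r=75=1001011 popcount=4 -> skip
r=76=1001100 popcount=3 -> skip
r=77=1001101 popcount=4 -> skip
r=78=1001110 popcount=4 -> skip
r=79=1001111 popcount=5 -> skip
r=80=1010000 popcount=2 -> skip
r=81=1010001 popcount=3 -> skip
r=82=1010010 popcount=3 -> skip
r=83=1010011 popcount=4 -> skip
r=84=1010100 popcount=3 -> skip
r=85=1010101 popcount=4 -> skip
r=86=1010110 popcount=4 -> skip
r=87=1010111 popcount=5 -> skip
r=88=1011000 popcount=3 -> skip
Kept rows: 64

Answer: 64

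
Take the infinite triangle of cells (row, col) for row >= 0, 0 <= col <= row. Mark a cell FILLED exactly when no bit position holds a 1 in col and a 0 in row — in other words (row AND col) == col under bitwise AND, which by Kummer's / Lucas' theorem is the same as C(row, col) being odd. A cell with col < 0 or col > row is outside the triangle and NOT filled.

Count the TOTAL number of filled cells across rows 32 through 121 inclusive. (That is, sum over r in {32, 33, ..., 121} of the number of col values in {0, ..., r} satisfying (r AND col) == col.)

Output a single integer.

Answer: 1560

Derivation:
r32=100000 pc1: +2 =2
r33=100001 pc2: +4 =6
r34=100010 pc2: +4 =10
r35=100011 pc3: +8 =18
r36=100100 pc2: +4 =22
r37=100101 pc3: +8 =30
r38=100110 pc3: +8 =38
r39=100111 pc4: +16 =54
r40=101000 pc2: +4 =58
r41=101001 pc3: +8 =66
r42=101010 pc3: +8 =74
r43=101011 pc4: +16 =90
r44=101100 pc3: +8 =98
r45=101101 pc4: +16 =114
r46=101110 pc4: +16 =130
r47=101111 pc5: +32 =162
r48=110000 pc2: +4 =166
r49=110001 pc3: +8 =174
r50=110010 pc3: +8 =182
r51=110011 pc4: +16 =198
r52=110100 pc3: +8 =206
r53=110101 pc4: +16 =222
r54=110110 pc4: +16 =238
r55=110111 pc5: +32 =270
r56=111000 pc3: +8 =278
r57=111001 pc4: +16 =294
r58=111010 pc4: +16 =310
r59=111011 pc5: +32 =342
r60=111100 pc4: +16 =358
r61=111101 pc5: +32 =390
r62=111110 pc5: +32 =422
r63=111111 pc6: +64 =486
r64=1000000 pc1: +2 =488
r65=1000001 pc2: +4 =492
r66=1000010 pc2: +4 =496
r67=1000011 pc3: +8 =504
r68=1000100 pc2: +4 =508
r69=1000101 pc3: +8 =516
r70=1000110 pc3: +8 =524
r71=1000111 pc4: +16 =540
r72=1001000 pc2: +4 =544
r73=1001001 pc3: +8 =552
r74=1001010 pc3: +8 =560
r75=1001011 pc4: +16 =576
r76=1001100 pc3: +8 =584
r77=1001101 pc4: +16 =600
r78=1001110 pc4: +16 =616
r79=1001111 pc5: +32 =648
r80=1010000 pc2: +4 =652
r81=1010001 pc3: +8 =660
r82=1010010 pc3: +8 =668
r83=1010011 pc4: +16 =684
r84=1010100 pc3: +8 =692
r85=1010101 pc4: +16 =708
r86=1010110 pc4: +16 =724
r87=1010111 pc5: +32 =756
r88=1011000 pc3: +8 =764
r89=1011001 pc4: +16 =780
r90=1011010 pc4: +16 =796
r91=1011011 pc5: +32 =828
r92=1011100 pc4: +16 =844
r93=1011101 pc5: +32 =876
r94=1011110 pc5: +32 =908
r95=1011111 pc6: +64 =972
r96=1100000 pc2: +4 =976
r97=1100001 pc3: +8 =984
r98=1100010 pc3: +8 =992
r99=1100011 pc4: +16 =1008
r100=1100100 pc3: +8 =1016
r101=1100101 pc4: +16 =1032
r102=1100110 pc4: +16 =1048
r103=1100111 pc5: +32 =1080
r104=1101000 pc3: +8 =1088
r105=1101001 pc4: +16 =1104
r106=1101010 pc4: +16 =1120
r107=1101011 pc5: +32 =1152
r108=1101100 pc4: +16 =1168
r109=1101101 pc5: +32 =1200
r110=1101110 pc5: +32 =1232
r111=1101111 pc6: +64 =1296
r112=1110000 pc3: +8 =1304
r113=1110001 pc4: +16 =1320
r114=1110010 pc4: +16 =1336
r115=1110011 pc5: +32 =1368
r116=1110100 pc4: +16 =1384
r117=1110101 pc5: +32 =1416
r118=1110110 pc5: +32 =1448
r119=1110111 pc6: +64 =1512
r120=1111000 pc4: +16 =1528
r121=1111001 pc5: +32 =1560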